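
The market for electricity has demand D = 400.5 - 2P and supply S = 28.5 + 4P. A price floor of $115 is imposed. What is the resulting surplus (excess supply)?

Equilibrium price would be P* = 62, so the floor at 115 binds.
At P = 115: D = 170.5, S = 488.5.
Surplus = 488.5 − 170.5 = 318.

Surplus = 318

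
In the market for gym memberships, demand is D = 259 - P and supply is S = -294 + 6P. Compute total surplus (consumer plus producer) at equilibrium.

Total surplus = 18900

Equilibrium: 259 - P = -294 + 6P gives P* = 79, Q* = 180.
Demand choke price: P = 259; supply starts at P = 49.
CS = ½(259 − 79)(180) = 16200; PS = ½(79 − 49)(180) = 2700.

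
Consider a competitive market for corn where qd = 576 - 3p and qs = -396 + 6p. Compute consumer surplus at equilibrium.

Consumer surplus = 10584

Equilibrium: 576 - 3p = -396 + 6p gives p* = 108, q* = 252.
Demand choke price (qd = 0): p = 192.
CS = ½(192 − 108)(252) = 10584.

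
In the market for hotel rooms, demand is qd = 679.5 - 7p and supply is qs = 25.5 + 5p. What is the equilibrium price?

p* = 54.5

Set qd = qs: 679.5 - 7p = 25.5 + 5p.
654 = 12p, so p* = 54.5.
q* = 679.5 − 7(54.5) = 298.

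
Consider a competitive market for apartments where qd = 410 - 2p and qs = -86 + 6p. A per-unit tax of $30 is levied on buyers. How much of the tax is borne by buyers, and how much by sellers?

Buyers bear $22.5, sellers bear $7.5

Pre-tax equilibrium: p* = 62, q* = 286.
Tax on buyers shifts demand to qd = 410 − 2(p + 30) = 350 - 2p.
350 - 2p = -86 + 6p gives seller price ps = 54.5; buyers pay pb = 54.5 + 30 = 84.5.
New quantity: q = 410 − 2(84.5) = 241.
Buyer burden = 84.5 − 62 = 22.5; seller burden = 62 − 54.5 = 7.5.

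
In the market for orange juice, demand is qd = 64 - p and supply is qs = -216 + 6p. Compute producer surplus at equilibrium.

Producer surplus = 48

Equilibrium: 64 - p = -216 + 6p gives p* = 40, q* = 24.
Supply starts at p = 36 (where qs = 0).
PS = ½(40 − 36)(24) = 48.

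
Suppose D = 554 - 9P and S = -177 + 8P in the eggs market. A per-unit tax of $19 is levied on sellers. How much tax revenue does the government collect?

Pre-tax equilibrium: P* = 43, Q* = 167.
Tax on sellers shifts supply to S = -177 + 8(P − 19) = -329 + 8P.
554 - 9P = -329 + 8P gives buyer price Pb = 883/17; sellers receive Ps = 883/17 − 19 = 560/17.
New quantity: Q = 554 − 9(883/17) = 1471/17.
Revenue = 19 × 1471/17 = 27949/17.

Tax revenue = 27949/17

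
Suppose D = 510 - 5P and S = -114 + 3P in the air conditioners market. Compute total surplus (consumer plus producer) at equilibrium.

Total surplus = 3840

Equilibrium: 510 - 5P = -114 + 3P gives P* = 78, Q* = 120.
Demand choke price: P = 102; supply starts at P = 38.
CS = ½(102 − 78)(120) = 1440; PS = ½(78 − 38)(120) = 2400.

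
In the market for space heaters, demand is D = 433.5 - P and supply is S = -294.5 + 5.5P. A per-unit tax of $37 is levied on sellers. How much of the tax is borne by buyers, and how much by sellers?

Buyers bear 407/13, sellers bear 74/13

Pre-tax equilibrium: P* = 112, Q* = 321.5.
Tax on sellers shifts supply to S = -294.5 + 5.5(P − 37) = -498 + 5.5P.
433.5 - P = -498 + 5.5P gives buyer price Pb = 1863/13; sellers receive Ps = 1863/13 − 37 = 1382/13.
New quantity: Q = 433.5 − 1(1863/13) = 7545/26.
Buyer burden = 1863/13 − 112 = 407/13; seller burden = 112 − 1382/13 = 74/13.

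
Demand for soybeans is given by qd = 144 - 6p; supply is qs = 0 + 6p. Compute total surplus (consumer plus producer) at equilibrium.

Total surplus = 864

Equilibrium: 144 - 6p = 0 + 6p gives p* = 12, q* = 72.
Demand choke price: p = 24; supply starts at p = 0.
CS = ½(24 − 12)(72) = 432; PS = ½(12 − 0)(72) = 432.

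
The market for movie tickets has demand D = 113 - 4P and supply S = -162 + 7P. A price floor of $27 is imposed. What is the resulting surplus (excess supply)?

Surplus = 22

Equilibrium price would be P* = 25, so the floor at 27 binds.
At P = 27: D = 5, S = 27.
Surplus = 27 − 5 = 22.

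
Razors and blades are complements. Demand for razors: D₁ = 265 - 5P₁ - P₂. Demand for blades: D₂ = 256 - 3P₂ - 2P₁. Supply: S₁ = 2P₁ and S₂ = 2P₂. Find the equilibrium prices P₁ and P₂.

Market 1: 265 - 5P₁ - P₂ = 2P₁ → 7P₁ + P₂ = 265.
Market 2: 5P₂ + 2P₁ = 256.
Eliminating P₂: 5×(1) − 1×(2) gives 33P₁ = 1069, so P₁ = 1069/33.
Back-substitute into (2): P₂ = (256 − 2×1069/33) / 5 = 1262/33.

P₁ = 1069/33, P₂ = 1262/33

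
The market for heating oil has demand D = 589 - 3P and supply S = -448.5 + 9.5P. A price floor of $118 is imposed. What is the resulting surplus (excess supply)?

Surplus = 437.5

Equilibrium price would be P* = 83, so the floor at 118 binds.
At P = 118: D = 235, S = 672.5.
Surplus = 672.5 − 235 = 437.5.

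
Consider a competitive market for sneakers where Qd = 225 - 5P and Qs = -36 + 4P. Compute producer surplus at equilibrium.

Producer surplus = 800

Equilibrium: 225 - 5P = -36 + 4P gives P* = 29, Q* = 80.
Supply starts at P = 9 (where Qs = 0).
PS = ½(29 − 9)(80) = 800.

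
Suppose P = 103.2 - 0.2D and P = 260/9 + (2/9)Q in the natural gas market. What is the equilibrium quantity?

Set the two price expressions equal: 103.2 - 0.2Q = 260/9 + (2/9)Q.
3344/45 = (19/45)Q, so Q* = 176.
P* = 103.2 − (0.2)(176) = 68.

Q* = 176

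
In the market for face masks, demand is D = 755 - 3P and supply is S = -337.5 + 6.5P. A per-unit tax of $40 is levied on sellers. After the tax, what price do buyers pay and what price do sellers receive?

Buyers pay 2705/19, sellers receive 1945/19

Pre-tax equilibrium: P* = 115, Q* = 410.
Tax on sellers shifts supply to S = -337.5 + 6.5(P − 40) = -597.5 + 6.5P.
755 - 3P = -597.5 + 6.5P gives buyer price Pb = 2705/19; sellers receive Ps = 2705/19 − 40 = 1945/19.
New quantity: Q = 755 − 3(2705/19) = 6230/19.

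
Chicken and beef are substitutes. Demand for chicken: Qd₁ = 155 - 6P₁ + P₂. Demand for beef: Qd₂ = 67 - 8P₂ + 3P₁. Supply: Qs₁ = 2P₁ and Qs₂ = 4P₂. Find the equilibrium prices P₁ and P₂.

Market 1: 155 - 6P₁ + P₂ = 2P₁ → 8P₁ - P₂ = 155.
Market 2: 12P₂ - 3P₁ = 67.
Eliminating P₂: 12×(1) + 1×(2) gives 93P₁ = 1927, so P₁ = 1927/93.
Back-substitute into (2): P₂ = (67 + 3×1927/93) / 12 = 1001/93.

P₁ = 1927/93, P₂ = 1001/93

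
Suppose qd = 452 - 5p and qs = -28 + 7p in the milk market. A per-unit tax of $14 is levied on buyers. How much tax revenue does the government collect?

Tax revenue = 8869/3

Pre-tax equilibrium: p* = 40, q* = 252.
Tax on buyers shifts demand to qd = 452 − 5(p + 14) = 382 - 5p.
382 - 5p = -28 + 7p gives seller price ps = 205/6; buyers pay pb = 205/6 + 14 = 289/6.
New quantity: q = 452 − 5(289/6) = 1267/6.
Revenue = 14 × 1267/6 = 8869/3.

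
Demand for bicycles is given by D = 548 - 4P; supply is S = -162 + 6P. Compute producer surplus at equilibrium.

Producer surplus = 5808

Equilibrium: 548 - 4P = -162 + 6P gives P* = 71, Q* = 264.
Supply starts at P = 27 (where S = 0).
PS = ½(71 − 27)(264) = 5808.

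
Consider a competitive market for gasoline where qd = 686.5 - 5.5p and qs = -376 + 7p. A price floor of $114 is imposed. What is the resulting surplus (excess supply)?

Surplus = 362.5

Equilibrium price would be p* = 85, so the floor at 114 binds.
At p = 114: qd = 59.5, qs = 422.
Surplus = 422 − 59.5 = 362.5.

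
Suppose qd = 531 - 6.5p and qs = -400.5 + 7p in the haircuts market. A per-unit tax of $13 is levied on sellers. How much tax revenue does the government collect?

Pre-tax equilibrium: p* = 69, q* = 82.5.
Tax on sellers shifts supply to qs = -400.5 + 7(p − 13) = -491.5 + 7p.
531 - 6.5p = -491.5 + 7p gives buyer price pb = 2045/27; sellers receive ps = 2045/27 − 13 = 1694/27.
New quantity: q = 531 − 6.5(2045/27) = 2089/54.
Revenue = 13 × 2089/54 = 27157/54.

Tax revenue = 27157/54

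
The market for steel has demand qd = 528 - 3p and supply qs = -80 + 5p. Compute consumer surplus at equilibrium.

Equilibrium: 528 - 3p = -80 + 5p gives p* = 76, q* = 300.
Demand choke price (qd = 0): p = 176.
CS = ½(176 − 76)(300) = 15000.

Consumer surplus = 15000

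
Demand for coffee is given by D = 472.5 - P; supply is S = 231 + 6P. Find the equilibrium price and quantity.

P* = 34.5, Q* = 438

Set D = S: 472.5 - P = 231 + 6P.
241.5 = 7P, so P* = 34.5.
Q* = 472.5 − 1(34.5) = 438.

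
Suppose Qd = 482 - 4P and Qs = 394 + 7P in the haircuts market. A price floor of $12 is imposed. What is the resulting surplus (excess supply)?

Equilibrium price would be P* = 8, so the floor at 12 binds.
At P = 12: Qd = 434, Qs = 478.
Surplus = 478 − 434 = 44.

Surplus = 44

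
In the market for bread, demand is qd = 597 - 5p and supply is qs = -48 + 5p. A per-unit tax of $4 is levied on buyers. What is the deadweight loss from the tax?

Pre-tax equilibrium: p* = 64.5, q* = 274.5.
Tax on buyers shifts demand to qd = 597 − 5(p + 4) = 577 - 5p.
577 - 5p = -48 + 5p gives seller price ps = 62.5; buyers pay pb = 62.5 + 4 = 66.5.
New quantity: q = 597 − 5(66.5) = 264.5.
DWL = ½ × 4 × (274.5 − 264.5) = 20.

Deadweight loss = 20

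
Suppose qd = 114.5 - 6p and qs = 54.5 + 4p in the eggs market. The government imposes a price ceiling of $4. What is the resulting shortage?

Equilibrium price would be p* = 6, so the ceiling at 4 binds.
At p = 4: qd = 114.5 − 6(4) = 90.5, qs = 54.5 + 4(4) = 70.5.
Shortage = 90.5 − 70.5 = 20.

Shortage = 20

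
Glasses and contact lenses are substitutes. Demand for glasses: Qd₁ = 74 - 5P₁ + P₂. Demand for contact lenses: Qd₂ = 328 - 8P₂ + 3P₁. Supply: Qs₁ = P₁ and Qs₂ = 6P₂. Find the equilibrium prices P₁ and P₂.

P₁ = 1364/81, P₂ = 730/27

Market 1: 74 - 5P₁ + P₂ = P₁ → 6P₁ - P₂ = 74.
Market 2: 14P₂ - 3P₁ = 328.
Eliminating P₂: 14×(1) + 1×(2) gives 81P₁ = 1364, so P₁ = 1364/81.
Back-substitute into (2): P₂ = (328 + 3×1364/81) / 14 = 730/27.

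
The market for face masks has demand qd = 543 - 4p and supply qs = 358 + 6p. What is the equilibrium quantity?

Set qd = qs: 543 - 4p = 358 + 6p.
185 = 10p, so p* = 18.5.
q* = 543 − 4(18.5) = 469.

q* = 469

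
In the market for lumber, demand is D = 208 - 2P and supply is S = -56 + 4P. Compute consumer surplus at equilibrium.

Equilibrium: 208 - 2P = -56 + 4P gives P* = 44, Q* = 120.
Demand choke price (D = 0): P = 104.
CS = ½(104 − 44)(120) = 3600.

Consumer surplus = 3600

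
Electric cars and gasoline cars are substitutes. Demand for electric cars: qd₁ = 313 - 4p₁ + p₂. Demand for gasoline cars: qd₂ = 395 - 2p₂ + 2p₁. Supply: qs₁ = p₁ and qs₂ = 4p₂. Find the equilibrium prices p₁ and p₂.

Market 1: 313 - 4p₁ + p₂ = p₁ → 5p₁ - p₂ = 313.
Market 2: 6p₂ - 2p₁ = 395.
Eliminating p₂: 6×(1) + 1×(2) gives 28p₁ = 2273, so p₁ = 2273/28.
Back-substitute into (2): p₂ = (395 + 2×2273/28) / 6 = 2601/28.

p₁ = 2273/28, p₂ = 2601/28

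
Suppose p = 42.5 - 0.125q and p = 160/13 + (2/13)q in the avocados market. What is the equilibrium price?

p* = 840/29

Set the two price expressions equal: 42.5 - 0.125q = 160/13 + (2/13)q.
785/26 = (29/104)q, so q* = 3140/29.
p* = 42.5 − (0.125)(3140/29) = 840/29.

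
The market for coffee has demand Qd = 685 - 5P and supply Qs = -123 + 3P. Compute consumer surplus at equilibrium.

Consumer surplus = 3240

Equilibrium: 685 - 5P = -123 + 3P gives P* = 101, Q* = 180.
Demand choke price (Qd = 0): P = 137.
CS = ½(137 − 101)(180) = 3240.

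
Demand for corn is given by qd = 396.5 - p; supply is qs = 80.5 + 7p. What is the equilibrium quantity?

q* = 357

Set qd = qs: 396.5 - p = 80.5 + 7p.
316 = 8p, so p* = 39.5.
q* = 396.5 − 1(39.5) = 357.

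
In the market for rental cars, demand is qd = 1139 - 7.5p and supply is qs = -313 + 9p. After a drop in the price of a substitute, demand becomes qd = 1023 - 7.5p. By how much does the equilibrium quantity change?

Δq = -696/11

Original equilibrium: p* = 88, q* = 479.
New equilibrium: 1023 - 7.5p = -313 + 9p, so 1336 = 16.5p and p' = 2672/33; q' = 1023 − 7.5(2672/33) = 4573/11.
Change in quantity: 4573/11 − 479 = -696/11.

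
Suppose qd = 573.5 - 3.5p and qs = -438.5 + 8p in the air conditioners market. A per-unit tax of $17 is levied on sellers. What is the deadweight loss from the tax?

Pre-tax equilibrium: p* = 88, q* = 265.5.
Tax on sellers shifts supply to qs = -438.5 + 8(p − 17) = -574.5 + 8p.
573.5 - 3.5p = -574.5 + 8p gives buyer price pb = 2296/23; sellers receive ps = 2296/23 − 17 = 1905/23.
New quantity: q = 573.5 − 3.5(2296/23) = 10309/46.
DWL = ½ × 17 × (265.5 − 10309/46) = 8092/23.

Deadweight loss = 8092/23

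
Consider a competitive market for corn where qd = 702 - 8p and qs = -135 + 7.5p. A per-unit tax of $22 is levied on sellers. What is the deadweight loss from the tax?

Pre-tax equilibrium: p* = 54, q* = 270.
Tax on sellers shifts supply to qs = -135 + 7.5(p − 22) = -300 + 7.5p.
702 - 8p = -300 + 7.5p gives buyer price pb = 2004/31; sellers receive ps = 2004/31 − 22 = 1322/31.
New quantity: q = 702 − 8(2004/31) = 5730/31.
DWL = ½ × 22 × (270 − 5730/31) = 29040/31.

Deadweight loss = 29040/31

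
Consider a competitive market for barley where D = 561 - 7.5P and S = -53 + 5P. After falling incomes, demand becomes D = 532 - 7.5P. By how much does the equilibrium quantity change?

ΔQ = -11.6

Original equilibrium: P* = 49.12, Q* = 192.6.
New equilibrium: 532 - 7.5P = -53 + 5P, so 585 = 12.5P and P' = 46.8; Q' = 532 − 7.5(46.8) = 181.
Change in quantity: 181 − 192.6 = -11.6.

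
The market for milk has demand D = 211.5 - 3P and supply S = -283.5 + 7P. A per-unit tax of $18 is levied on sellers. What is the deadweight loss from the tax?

Deadweight loss = 340.2

Pre-tax equilibrium: P* = 49.5, Q* = 63.
Tax on sellers shifts supply to S = -283.5 + 7(P − 18) = -409.5 + 7P.
211.5 - 3P = -409.5 + 7P gives buyer price Pb = 62.1; sellers receive Ps = 62.1 − 18 = 44.1.
New quantity: Q = 211.5 − 3(62.1) = 25.2.
DWL = ½ × 18 × (63 − 25.2) = 340.2.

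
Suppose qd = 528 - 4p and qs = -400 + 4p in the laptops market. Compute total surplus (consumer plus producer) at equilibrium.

Equilibrium: 528 - 4p = -400 + 4p gives p* = 116, q* = 64.
Demand choke price: p = 132; supply starts at p = 100.
CS = ½(132 − 116)(64) = 512; PS = ½(116 − 100)(64) = 512.

Total surplus = 1024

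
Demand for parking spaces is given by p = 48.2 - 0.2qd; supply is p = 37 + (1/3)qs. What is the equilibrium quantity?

q* = 21

Set the two price expressions equal: 48.2 - 0.2q = 37 + (1/3)q.
11.2 = (8/15)q, so q* = 21.
p* = 48.2 − (0.2)(21) = 44.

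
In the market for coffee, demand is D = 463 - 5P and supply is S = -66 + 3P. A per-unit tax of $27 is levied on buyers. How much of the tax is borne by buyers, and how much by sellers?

Buyers bear $10.125, sellers bear $16.875

Pre-tax equilibrium: P* = 66.125, Q* = 132.375.
Tax on buyers shifts demand to D = 463 − 5(P + 27) = 328 - 5P.
328 - 5P = -66 + 3P gives seller price Ps = 49.25; buyers pay Pb = 49.25 + 27 = 76.25.
New quantity: Q = 463 − 5(76.25) = 81.75.
Buyer burden = 76.25 − 66.125 = 10.125; seller burden = 66.125 − 49.25 = 16.875.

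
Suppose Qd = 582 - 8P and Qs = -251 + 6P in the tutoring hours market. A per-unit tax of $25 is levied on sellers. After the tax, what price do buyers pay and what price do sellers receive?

Pre-tax equilibrium: P* = 59.5, Q* = 106.
Tax on sellers shifts supply to Qs = -251 + 6(P − 25) = -401 + 6P.
582 - 8P = -401 + 6P gives buyer price Pb = 983/14; sellers receive Ps = 983/14 − 25 = 633/14.
New quantity: Q = 582 − 8(983/14) = 142/7.

Buyers pay 983/14, sellers receive 633/14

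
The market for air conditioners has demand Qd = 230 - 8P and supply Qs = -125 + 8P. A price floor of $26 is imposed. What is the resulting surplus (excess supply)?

Surplus = 61

Equilibrium price would be P* = 22.1875, so the floor at 26 binds.
At P = 26: Qd = 22, Qs = 83.
Surplus = 83 − 22 = 61.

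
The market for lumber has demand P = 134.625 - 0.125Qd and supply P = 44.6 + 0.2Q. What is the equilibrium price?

P* = 100

Set the two price expressions equal: 134.625 - 0.125Q = 44.6 + 0.2Q.
90.025 = 0.325Q, so Q* = 277.
P* = 134.625 − (0.125)(277) = 100.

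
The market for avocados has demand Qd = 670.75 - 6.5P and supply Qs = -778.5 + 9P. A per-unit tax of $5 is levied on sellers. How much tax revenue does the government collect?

Tax revenue = 6840/31

Pre-tax equilibrium: P* = 93.5, Q* = 63.
Tax on sellers shifts supply to Qs = -778.5 + 9(P − 5) = -823.5 + 9P.
670.75 - 6.5P = -823.5 + 9P gives buyer price Pb = 5977/62; sellers receive Ps = 5977/62 − 5 = 5667/62.
New quantity: Q = 670.75 − 6.5(5977/62) = 1368/31.
Revenue = 5 × 1368/31 = 6840/31.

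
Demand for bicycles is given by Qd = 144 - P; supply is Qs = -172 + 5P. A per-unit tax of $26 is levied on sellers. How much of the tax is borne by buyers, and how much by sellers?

Buyers bear 65/3, sellers bear 13/3

Pre-tax equilibrium: P* = 158/3, Q* = 274/3.
Tax on sellers shifts supply to Qs = -172 + 5(P − 26) = -302 + 5P.
144 - P = -302 + 5P gives buyer price Pb = 223/3; sellers receive Ps = 223/3 − 26 = 145/3.
New quantity: Q = 144 − 1(223/3) = 209/3.
Buyer burden = 223/3 − 158/3 = 65/3; seller burden = 158/3 − 145/3 = 13/3.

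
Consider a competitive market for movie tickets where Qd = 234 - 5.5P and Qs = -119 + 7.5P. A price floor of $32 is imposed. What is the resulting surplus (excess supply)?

Equilibrium price would be P* = 353/13, so the floor at 32 binds.
At P = 32: Qd = 58, Qs = 121.
Surplus = 121 − 58 = 63.

Surplus = 63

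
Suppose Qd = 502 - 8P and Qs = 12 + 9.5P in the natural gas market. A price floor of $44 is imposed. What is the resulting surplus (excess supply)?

Equilibrium price would be P* = 28, so the floor at 44 binds.
At P = 44: Qd = 150, Qs = 430.
Surplus = 430 − 150 = 280.

Surplus = 280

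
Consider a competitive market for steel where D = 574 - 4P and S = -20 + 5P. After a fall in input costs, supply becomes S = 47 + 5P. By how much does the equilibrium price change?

ΔP = -67/9

Original equilibrium: P* = 66, Q* = 310.
New equilibrium: 574 - 4P = 47 + 5P, so 527 = 9P and P' = 527/9; Q' = 574 − 4(527/9) = 3058/9.
Change in price: 527/9 − 66 = -67/9.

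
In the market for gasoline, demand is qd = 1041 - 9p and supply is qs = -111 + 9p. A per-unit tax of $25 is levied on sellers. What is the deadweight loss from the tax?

Deadweight loss = 1406.25

Pre-tax equilibrium: p* = 64, q* = 465.
Tax on sellers shifts supply to qs = -111 + 9(p − 25) = -336 + 9p.
1041 - 9p = -336 + 9p gives buyer price pb = 76.5; sellers receive ps = 76.5 − 25 = 51.5.
New quantity: q = 1041 − 9(76.5) = 352.5.
DWL = ½ × 25 × (465 − 352.5) = 1406.25.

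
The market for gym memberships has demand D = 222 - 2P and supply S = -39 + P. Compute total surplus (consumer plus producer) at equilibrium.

Equilibrium: 222 - 2P = -39 + P gives P* = 87, Q* = 48.
Demand choke price: P = 111; supply starts at P = 39.
CS = ½(111 − 87)(48) = 576; PS = ½(87 − 39)(48) = 1152.

Total surplus = 1728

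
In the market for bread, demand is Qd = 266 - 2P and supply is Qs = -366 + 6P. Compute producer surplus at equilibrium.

Equilibrium: 266 - 2P = -366 + 6P gives P* = 79, Q* = 108.
Supply starts at P = 61 (where Qs = 0).
PS = ½(79 − 61)(108) = 972.

Producer surplus = 972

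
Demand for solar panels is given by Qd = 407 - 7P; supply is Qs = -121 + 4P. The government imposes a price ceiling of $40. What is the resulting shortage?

Equilibrium price would be P* = 48, so the ceiling at 40 binds.
At P = 40: Qd = 407 − 7(40) = 127, Qs = -121 + 4(40) = 39.
Shortage = 127 − 39 = 88.

Shortage = 88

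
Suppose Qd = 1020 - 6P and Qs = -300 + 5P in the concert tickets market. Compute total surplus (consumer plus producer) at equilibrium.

Equilibrium: 1020 - 6P = -300 + 5P gives P* = 120, Q* = 300.
Demand choke price: P = 170; supply starts at P = 60.
CS = ½(170 − 120)(300) = 7500; PS = ½(120 − 60)(300) = 9000.

Total surplus = 16500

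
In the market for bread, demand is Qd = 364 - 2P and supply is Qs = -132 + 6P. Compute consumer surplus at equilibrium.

Equilibrium: 364 - 2P = -132 + 6P gives P* = 62, Q* = 240.
Demand choke price (Qd = 0): P = 182.
CS = ½(182 − 62)(240) = 14400.

Consumer surplus = 14400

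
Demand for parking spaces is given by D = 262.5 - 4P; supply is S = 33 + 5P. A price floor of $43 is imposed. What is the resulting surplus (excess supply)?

Equilibrium price would be P* = 25.5, so the floor at 43 binds.
At P = 43: D = 90.5, S = 248.
Surplus = 248 − 90.5 = 157.5.

Surplus = 157.5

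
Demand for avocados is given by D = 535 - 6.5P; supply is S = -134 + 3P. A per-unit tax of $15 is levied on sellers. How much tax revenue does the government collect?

Pre-tax equilibrium: P* = 1338/19, Q* = 1468/19.
Tax on sellers shifts supply to S = -134 + 3(P − 15) = -179 + 3P.
535 - 6.5P = -179 + 3P gives buyer price Pb = 1428/19; sellers receive Ps = 1428/19 − 15 = 1143/19.
New quantity: Q = 535 − 6.5(1428/19) = 883/19.
Revenue = 15 × 883/19 = 13245/19.

Tax revenue = 13245/19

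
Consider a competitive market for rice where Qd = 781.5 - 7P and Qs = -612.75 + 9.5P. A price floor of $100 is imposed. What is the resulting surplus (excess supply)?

Surplus = 255.75

Equilibrium price would be P* = 84.5, so the floor at 100 binds.
At P = 100: Qd = 81.5, Qs = 337.25.
Surplus = 337.25 − 81.5 = 255.75.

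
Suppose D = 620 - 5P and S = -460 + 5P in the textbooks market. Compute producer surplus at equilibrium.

Producer surplus = 640

Equilibrium: 620 - 5P = -460 + 5P gives P* = 108, Q* = 80.
Supply starts at P = 92 (where S = 0).
PS = ½(108 − 92)(80) = 640.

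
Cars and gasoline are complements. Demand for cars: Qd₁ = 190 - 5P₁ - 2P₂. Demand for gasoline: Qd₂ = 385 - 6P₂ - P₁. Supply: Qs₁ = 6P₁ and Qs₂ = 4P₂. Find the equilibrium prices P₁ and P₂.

Market 1: 190 - 5P₁ - 2P₂ = 6P₁ → 11P₁ + 2P₂ = 190.
Market 2: 10P₂ + P₁ = 385.
Eliminating P₂: 10×(1) − 2×(2) gives 108P₁ = 1130, so P₁ = 565/54.
Back-substitute into (2): P₂ = (385 − 1×565/54) / 10 = 4045/108.

P₁ = 565/54, P₂ = 4045/108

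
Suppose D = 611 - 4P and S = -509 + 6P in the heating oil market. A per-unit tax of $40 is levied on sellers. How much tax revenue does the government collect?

Tax revenue = 2680

Pre-tax equilibrium: P* = 112, Q* = 163.
Tax on sellers shifts supply to S = -509 + 6(P − 40) = -749 + 6P.
611 - 4P = -749 + 6P gives buyer price Pb = 136; sellers receive Ps = 136 − 40 = 96.
New quantity: Q = 611 − 4(136) = 67.
Revenue = 40 × 67 = 2680.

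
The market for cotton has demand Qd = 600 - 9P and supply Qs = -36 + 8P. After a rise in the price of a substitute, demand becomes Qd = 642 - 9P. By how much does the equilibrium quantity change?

ΔQ = 336/17

Original equilibrium: P* = 636/17, Q* = 4476/17.
New equilibrium: 642 - 9P = -36 + 8P, so 678 = 17P and P' = 678/17; Q' = 642 − 9(678/17) = 4812/17.
Change in quantity: 4812/17 − 4476/17 = 336/17.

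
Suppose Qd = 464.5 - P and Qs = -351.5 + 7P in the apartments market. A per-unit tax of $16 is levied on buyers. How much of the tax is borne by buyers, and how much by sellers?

Buyers bear $14, sellers bear $2

Pre-tax equilibrium: P* = 102, Q* = 362.5.
Tax on buyers shifts demand to Qd = 464.5 − 1(P + 16) = 448.5 - P.
448.5 - P = -351.5 + 7P gives seller price Ps = 100; buyers pay Pb = 100 + 16 = 116.
New quantity: Q = 464.5 − 1(116) = 348.5.
Buyer burden = 116 − 102 = 14; seller burden = 102 − 100 = 2.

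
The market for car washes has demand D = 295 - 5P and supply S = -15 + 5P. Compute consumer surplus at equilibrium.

Consumer surplus = 1960

Equilibrium: 295 - 5P = -15 + 5P gives P* = 31, Q* = 140.
Demand choke price (D = 0): P = 59.
CS = ½(59 − 31)(140) = 1960.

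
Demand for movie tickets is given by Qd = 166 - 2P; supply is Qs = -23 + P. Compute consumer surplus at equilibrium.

Consumer surplus = 400

Equilibrium: 166 - 2P = -23 + P gives P* = 63, Q* = 40.
Demand choke price (Qd = 0): P = 83.
CS = ½(83 − 63)(40) = 400.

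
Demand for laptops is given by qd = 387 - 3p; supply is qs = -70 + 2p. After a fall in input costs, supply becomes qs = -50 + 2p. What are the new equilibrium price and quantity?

Original equilibrium: p* = 91.4, q* = 112.8.
New equilibrium: 387 - 3p = -50 + 2p, so 437 = 5p and p' = 87.4; q' = 387 − 3(87.4) = 124.8.

p' = 87.4, q' = 124.8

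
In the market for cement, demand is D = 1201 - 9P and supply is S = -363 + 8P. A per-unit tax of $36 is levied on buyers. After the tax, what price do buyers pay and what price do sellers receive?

Buyers pay 1852/17, sellers receive 1240/17

Pre-tax equilibrium: P* = 92, Q* = 373.
Tax on buyers shifts demand to D = 1201 − 9(P + 36) = 877 - 9P.
877 - 9P = -363 + 8P gives seller price Ps = 1240/17; buyers pay Pb = 1240/17 + 36 = 1852/17.
New quantity: Q = 1201 − 9(1852/17) = 3749/17.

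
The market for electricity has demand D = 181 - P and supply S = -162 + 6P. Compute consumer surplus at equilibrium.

Equilibrium: 181 - P = -162 + 6P gives P* = 49, Q* = 132.
Demand choke price (D = 0): P = 181.
CS = ½(181 − 49)(132) = 8712.

Consumer surplus = 8712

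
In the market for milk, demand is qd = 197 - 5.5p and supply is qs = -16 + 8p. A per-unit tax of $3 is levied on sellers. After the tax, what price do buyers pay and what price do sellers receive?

Buyers pay 158/9, sellers receive 131/9

Pre-tax equilibrium: p* = 142/9, q* = 992/9.
Tax on sellers shifts supply to qs = -16 + 8(p − 3) = -40 + 8p.
197 - 5.5p = -40 + 8p gives buyer price pb = 158/9; sellers receive ps = 158/9 − 3 = 131/9.
New quantity: q = 197 − 5.5(158/9) = 904/9.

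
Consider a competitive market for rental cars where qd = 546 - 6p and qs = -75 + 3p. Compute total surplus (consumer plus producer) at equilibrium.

Total surplus = 4356

Equilibrium: 546 - 6p = -75 + 3p gives p* = 69, q* = 132.
Demand choke price: p = 91; supply starts at p = 25.
CS = ½(91 − 69)(132) = 1452; PS = ½(69 − 25)(132) = 2904.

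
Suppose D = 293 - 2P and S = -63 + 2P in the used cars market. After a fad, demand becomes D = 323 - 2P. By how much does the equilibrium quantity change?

Original equilibrium: P* = 89, Q* = 115.
New equilibrium: 323 - 2P = -63 + 2P, so 386 = 4P and P' = 96.5; Q' = 323 − 2(96.5) = 130.
Change in quantity: 130 − 115 = 15.

ΔQ = 15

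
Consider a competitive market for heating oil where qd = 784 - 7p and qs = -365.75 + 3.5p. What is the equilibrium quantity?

Set qd = qs: 784 - 7p = -365.75 + 3.5p.
1149.75 = 10.5p, so p* = 109.5.
q* = 784 − 7(109.5) = 17.5.

q* = 17.5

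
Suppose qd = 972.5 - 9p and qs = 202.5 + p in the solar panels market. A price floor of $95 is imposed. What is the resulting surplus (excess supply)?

Surplus = 180

Equilibrium price would be p* = 77, so the floor at 95 binds.
At p = 95: qd = 117.5, qs = 297.5.
Surplus = 297.5 − 117.5 = 180.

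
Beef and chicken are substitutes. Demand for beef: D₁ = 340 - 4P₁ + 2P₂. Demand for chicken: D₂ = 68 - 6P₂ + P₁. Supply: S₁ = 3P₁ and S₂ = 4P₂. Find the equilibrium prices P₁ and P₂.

P₁ = 52, P₂ = 12

Market 1: 340 - 4P₁ + 2P₂ = 3P₁ → 7P₁ - 2P₂ = 340.
Market 2: 10P₂ - P₁ = 68.
Eliminating P₂: 10×(1) + 2×(2) gives 68P₁ = 3536, so P₁ = 52.
Back-substitute into (2): P₂ = (68 + 1×52) / 10 = 12.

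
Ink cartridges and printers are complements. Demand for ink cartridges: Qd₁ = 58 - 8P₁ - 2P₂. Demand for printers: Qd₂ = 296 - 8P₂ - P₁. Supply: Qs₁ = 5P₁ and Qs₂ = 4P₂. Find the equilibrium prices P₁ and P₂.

P₁ = 52/77, P₂ = 1895/77

Market 1: 58 - 8P₁ - 2P₂ = 5P₁ → 13P₁ + 2P₂ = 58.
Market 2: 12P₂ + P₁ = 296.
Eliminating P₂: 12×(1) − 2×(2) gives 154P₁ = 104, so P₁ = 52/77.
Back-substitute into (2): P₂ = (296 − 1×52/77) / 12 = 1895/77.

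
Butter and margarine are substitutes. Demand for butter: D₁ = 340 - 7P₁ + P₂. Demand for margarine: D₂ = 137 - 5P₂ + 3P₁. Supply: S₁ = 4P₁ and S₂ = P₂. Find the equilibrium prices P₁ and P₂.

P₁ = 311/9, P₂ = 361/9

Market 1: 340 - 7P₁ + P₂ = 4P₁ → 11P₁ - P₂ = 340.
Market 2: 6P₂ - 3P₁ = 137.
Eliminating P₂: 6×(1) + 1×(2) gives 63P₁ = 2177, so P₁ = 311/9.
Back-substitute into (2): P₂ = (137 + 3×311/9) / 6 = 361/9.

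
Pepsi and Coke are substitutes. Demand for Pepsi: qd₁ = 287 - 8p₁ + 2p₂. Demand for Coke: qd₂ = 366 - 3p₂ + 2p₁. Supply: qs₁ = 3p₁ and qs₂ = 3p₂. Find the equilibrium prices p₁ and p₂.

p₁ = 1227/31, p₂ = 2300/31

Market 1: 287 - 8p₁ + 2p₂ = 3p₁ → 11p₁ - 2p₂ = 287.
Market 2: 6p₂ - 2p₁ = 366.
Eliminating p₂: 6×(1) + 2×(2) gives 62p₁ = 2454, so p₁ = 1227/31.
Back-substitute into (2): p₂ = (366 + 2×1227/31) / 6 = 2300/31.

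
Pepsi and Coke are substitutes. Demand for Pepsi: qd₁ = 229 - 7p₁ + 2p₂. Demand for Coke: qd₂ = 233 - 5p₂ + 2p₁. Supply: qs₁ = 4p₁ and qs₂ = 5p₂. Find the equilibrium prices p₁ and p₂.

Market 1: 229 - 7p₁ + 2p₂ = 4p₁ → 11p₁ - 2p₂ = 229.
Market 2: 10p₂ - 2p₁ = 233.
Eliminating p₂: 10×(1) + 2×(2) gives 106p₁ = 2756, so p₁ = 26.
Back-substitute into (2): p₂ = (233 + 2×26) / 10 = 28.5.

p₁ = 26, p₂ = 28.5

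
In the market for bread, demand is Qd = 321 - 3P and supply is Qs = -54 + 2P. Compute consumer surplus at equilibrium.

Consumer surplus = 1536

Equilibrium: 321 - 3P = -54 + 2P gives P* = 75, Q* = 96.
Demand choke price (Qd = 0): P = 107.
CS = ½(107 − 75)(96) = 1536.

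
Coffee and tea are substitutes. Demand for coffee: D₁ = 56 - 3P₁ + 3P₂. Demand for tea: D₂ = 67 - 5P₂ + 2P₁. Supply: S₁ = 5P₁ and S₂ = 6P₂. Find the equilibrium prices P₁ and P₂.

P₁ = 817/82, P₂ = 324/41

Market 1: 56 - 3P₁ + 3P₂ = 5P₁ → 8P₁ - 3P₂ = 56.
Market 2: 11P₂ - 2P₁ = 67.
Eliminating P₂: 11×(1) + 3×(2) gives 82P₁ = 817, so P₁ = 817/82.
Back-substitute into (2): P₂ = (67 + 2×817/82) / 11 = 324/41.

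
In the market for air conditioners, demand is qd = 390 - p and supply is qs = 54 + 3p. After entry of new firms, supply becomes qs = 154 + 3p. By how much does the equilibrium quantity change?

Original equilibrium: p* = 84, q* = 306.
New equilibrium: 390 - p = 154 + 3p, so 236 = 4p and p' = 59; q' = 390 − 1(59) = 331.
Change in quantity: 331 − 306 = 25.

Δq = 25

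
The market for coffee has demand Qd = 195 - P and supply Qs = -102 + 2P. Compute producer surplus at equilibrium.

Producer surplus = 2304

Equilibrium: 195 - P = -102 + 2P gives P* = 99, Q* = 96.
Supply starts at P = 51 (where Qs = 0).
PS = ½(99 − 51)(96) = 2304.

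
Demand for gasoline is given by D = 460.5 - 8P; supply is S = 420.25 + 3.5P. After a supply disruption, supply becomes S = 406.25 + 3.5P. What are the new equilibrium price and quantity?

Original equilibrium: P* = 3.5, Q* = 432.5.
New equilibrium: 460.5 - 8P = 406.25 + 3.5P, so 54.25 = 11.5P and P' = 217/46; Q' = 460.5 − 8(217/46) = 19447/46.

P' = 217/46, Q' = 19447/46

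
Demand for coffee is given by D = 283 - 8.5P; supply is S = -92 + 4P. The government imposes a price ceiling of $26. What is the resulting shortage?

Equilibrium price would be P* = 30, so the ceiling at 26 binds.
At P = 26: D = 283 − 8.5(26) = 62, S = -92 + 4(26) = 12.
Shortage = 62 − 12 = 50.

Shortage = 50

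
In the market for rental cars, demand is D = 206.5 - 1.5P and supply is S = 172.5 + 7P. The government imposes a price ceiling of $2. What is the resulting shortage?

Shortage = 17

Equilibrium price would be P* = 4, so the ceiling at 2 binds.
At P = 2: D = 206.5 − 1.5(2) = 203.5, S = 172.5 + 7(2) = 186.5.
Shortage = 203.5 − 186.5 = 17.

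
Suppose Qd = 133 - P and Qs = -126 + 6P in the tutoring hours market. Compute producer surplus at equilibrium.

Producer surplus = 768

Equilibrium: 133 - P = -126 + 6P gives P* = 37, Q* = 96.
Supply starts at P = 21 (where Qs = 0).
PS = ½(37 − 21)(96) = 768.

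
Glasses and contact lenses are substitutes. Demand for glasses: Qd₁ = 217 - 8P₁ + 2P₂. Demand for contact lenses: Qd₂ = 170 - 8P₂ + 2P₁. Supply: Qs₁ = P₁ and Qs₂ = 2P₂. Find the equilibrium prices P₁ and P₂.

P₁ = 1255/43, P₂ = 982/43

Market 1: 217 - 8P₁ + 2P₂ = P₁ → 9P₁ - 2P₂ = 217.
Market 2: 10P₂ - 2P₁ = 170.
Eliminating P₂: 10×(1) + 2×(2) gives 86P₁ = 2510, so P₁ = 1255/43.
Back-substitute into (2): P₂ = (170 + 2×1255/43) / 10 = 982/43.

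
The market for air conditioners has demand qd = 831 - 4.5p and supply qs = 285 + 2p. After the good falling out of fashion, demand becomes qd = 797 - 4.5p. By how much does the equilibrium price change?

Δp = -68/13

Original equilibrium: p* = 84, q* = 453.
New equilibrium: 797 - 4.5p = 285 + 2p, so 512 = 6.5p and p' = 1024/13; q' = 797 − 4.5(1024/13) = 5753/13.
Change in price: 1024/13 − 84 = -68/13.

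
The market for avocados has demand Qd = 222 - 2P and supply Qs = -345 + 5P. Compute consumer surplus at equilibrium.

Equilibrium: 222 - 2P = -345 + 5P gives P* = 81, Q* = 60.
Demand choke price (Qd = 0): P = 111.
CS = ½(111 − 81)(60) = 900.

Consumer surplus = 900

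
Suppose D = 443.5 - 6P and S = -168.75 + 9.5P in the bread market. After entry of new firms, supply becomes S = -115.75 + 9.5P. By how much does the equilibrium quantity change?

Original equilibrium: P* = 39.5, Q* = 206.5.
New equilibrium: 443.5 - 6P = -115.75 + 9.5P, so 559.25 = 15.5P and P' = 2237/62; Q' = 443.5 − 6(2237/62) = 14075/62.
Change in quantity: 14075/62 − 206.5 = 636/31.

ΔQ = 636/31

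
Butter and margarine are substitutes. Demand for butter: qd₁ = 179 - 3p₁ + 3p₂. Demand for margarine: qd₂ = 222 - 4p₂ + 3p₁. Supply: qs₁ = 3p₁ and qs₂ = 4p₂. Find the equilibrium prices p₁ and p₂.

Market 1: 179 - 3p₁ + 3p₂ = 3p₁ → 6p₁ - 3p₂ = 179.
Market 2: 8p₂ - 3p₁ = 222.
Eliminating p₂: 8×(1) + 3×(2) gives 39p₁ = 2098, so p₁ = 2098/39.
Back-substitute into (2): p₂ = (222 + 3×2098/39) / 8 = 623/13.

p₁ = 2098/39, p₂ = 623/13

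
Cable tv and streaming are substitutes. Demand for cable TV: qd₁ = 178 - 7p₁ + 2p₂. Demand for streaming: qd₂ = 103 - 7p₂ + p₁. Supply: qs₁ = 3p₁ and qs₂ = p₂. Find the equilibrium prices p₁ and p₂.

p₁ = 815/39, p₂ = 604/39

Market 1: 178 - 7p₁ + 2p₂ = 3p₁ → 10p₁ - 2p₂ = 178.
Market 2: 8p₂ - p₁ = 103.
Eliminating p₂: 8×(1) + 2×(2) gives 78p₁ = 1630, so p₁ = 815/39.
Back-substitute into (2): p₂ = (103 + 1×815/39) / 8 = 604/39.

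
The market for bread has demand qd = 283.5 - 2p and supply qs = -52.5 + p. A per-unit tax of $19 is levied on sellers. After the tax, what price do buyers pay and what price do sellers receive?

Pre-tax equilibrium: p* = 112, q* = 59.5.
Tax on sellers shifts supply to qs = -52.5 + 1(p − 19) = -71.5 + p.
283.5 - 2p = -71.5 + p gives buyer price pb = 355/3; sellers receive ps = 355/3 − 19 = 298/3.
New quantity: q = 283.5 − 2(355/3) = 281/6.

Buyers pay 355/3, sellers receive 298/3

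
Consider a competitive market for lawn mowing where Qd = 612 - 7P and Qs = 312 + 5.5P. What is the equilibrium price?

P* = 24

Set Qd = Qs: 612 - 7P = 312 + 5.5P.
300 = 12.5P, so P* = 24.
Q* = 612 − 7(24) = 444.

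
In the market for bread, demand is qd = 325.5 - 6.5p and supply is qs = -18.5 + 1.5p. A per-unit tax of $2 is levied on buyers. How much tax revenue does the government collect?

Pre-tax equilibrium: p* = 43, q* = 46.
Tax on buyers shifts demand to qd = 325.5 − 6.5(p + 2) = 312.5 - 6.5p.
312.5 - 6.5p = -18.5 + 1.5p gives seller price ps = 41.375; buyers pay pb = 41.375 + 2 = 43.375.
New quantity: q = 325.5 − 6.5(43.375) = 43.5625.
Revenue = 2 × 43.5625 = 87.125.

Tax revenue = 87.125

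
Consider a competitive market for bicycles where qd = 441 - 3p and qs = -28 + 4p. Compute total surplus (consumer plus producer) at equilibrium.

Equilibrium: 441 - 3p = -28 + 4p gives p* = 67, q* = 240.
Demand choke price: p = 147; supply starts at p = 7.
CS = ½(147 − 67)(240) = 9600; PS = ½(67 − 7)(240) = 7200.

Total surplus = 16800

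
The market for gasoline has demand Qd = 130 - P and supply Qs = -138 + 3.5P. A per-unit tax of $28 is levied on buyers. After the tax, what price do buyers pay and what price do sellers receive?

Pre-tax equilibrium: P* = 536/9, Q* = 634/9.
Tax on buyers shifts demand to Qd = 130 − 1(P + 28) = 102 - P.
102 - P = -138 + 3.5P gives seller price Ps = 160/3; buyers pay Pb = 160/3 + 28 = 244/3.
New quantity: Q = 130 − 1(244/3) = 146/3.

Buyers pay 244/3, sellers receive 160/3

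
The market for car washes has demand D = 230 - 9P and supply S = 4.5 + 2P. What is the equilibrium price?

Set D = S: 230 - 9P = 4.5 + 2P.
225.5 = 11P, so P* = 20.5.
Q* = 230 − 9(20.5) = 45.5.

P* = 20.5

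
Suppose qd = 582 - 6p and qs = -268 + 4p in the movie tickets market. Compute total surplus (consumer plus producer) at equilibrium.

Total surplus = 1080

Equilibrium: 582 - 6p = -268 + 4p gives p* = 85, q* = 72.
Demand choke price: p = 97; supply starts at p = 67.
CS = ½(97 − 85)(72) = 432; PS = ½(85 − 67)(72) = 648.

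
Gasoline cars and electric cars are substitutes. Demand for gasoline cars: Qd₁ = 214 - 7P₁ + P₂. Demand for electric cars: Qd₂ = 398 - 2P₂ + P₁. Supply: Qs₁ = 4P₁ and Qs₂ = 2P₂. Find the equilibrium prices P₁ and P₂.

P₁ = 1254/43, P₂ = 4592/43

Market 1: 214 - 7P₁ + P₂ = 4P₁ → 11P₁ - P₂ = 214.
Market 2: 4P₂ - P₁ = 398.
Eliminating P₂: 4×(1) + 1×(2) gives 43P₁ = 1254, so P₁ = 1254/43.
Back-substitute into (2): P₂ = (398 + 1×1254/43) / 4 = 4592/43.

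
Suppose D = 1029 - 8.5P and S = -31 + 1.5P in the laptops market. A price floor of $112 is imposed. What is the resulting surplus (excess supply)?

Surplus = 60

Equilibrium price would be P* = 106, so the floor at 112 binds.
At P = 112: D = 77, S = 137.
Surplus = 137 − 77 = 60.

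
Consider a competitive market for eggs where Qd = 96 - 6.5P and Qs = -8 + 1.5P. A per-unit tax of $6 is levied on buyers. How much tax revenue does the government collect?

Tax revenue = 25.125

Pre-tax equilibrium: P* = 13, Q* = 11.5.
Tax on buyers shifts demand to Qd = 96 − 6.5(P + 6) = 57 - 6.5P.
57 - 6.5P = -8 + 1.5P gives seller price Ps = 8.125; buyers pay Pb = 8.125 + 6 = 14.125.
New quantity: Q = 96 − 6.5(14.125) = 4.1875.
Revenue = 6 × 4.1875 = 25.125.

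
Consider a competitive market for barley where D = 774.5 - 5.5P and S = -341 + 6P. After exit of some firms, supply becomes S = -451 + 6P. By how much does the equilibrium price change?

Original equilibrium: P* = 97, Q* = 241.
New equilibrium: 774.5 - 5.5P = -451 + 6P, so 1225.5 = 11.5P and P' = 2451/23; Q' = 774.5 − 5.5(2451/23) = 4333/23.
Change in price: 2451/23 − 97 = 220/23.

ΔP = 220/23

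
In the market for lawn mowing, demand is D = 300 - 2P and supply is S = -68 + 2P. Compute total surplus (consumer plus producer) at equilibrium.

Equilibrium: 300 - 2P = -68 + 2P gives P* = 92, Q* = 116.
Demand choke price: P = 150; supply starts at P = 34.
CS = ½(150 − 92)(116) = 3364; PS = ½(92 − 34)(116) = 3364.

Total surplus = 6728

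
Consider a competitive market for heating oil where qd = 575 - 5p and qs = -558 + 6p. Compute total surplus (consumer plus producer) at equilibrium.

Total surplus = 660

Equilibrium: 575 - 5p = -558 + 6p gives p* = 103, q* = 60.
Demand choke price: p = 115; supply starts at p = 93.
CS = ½(115 − 103)(60) = 360; PS = ½(103 − 93)(60) = 300.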